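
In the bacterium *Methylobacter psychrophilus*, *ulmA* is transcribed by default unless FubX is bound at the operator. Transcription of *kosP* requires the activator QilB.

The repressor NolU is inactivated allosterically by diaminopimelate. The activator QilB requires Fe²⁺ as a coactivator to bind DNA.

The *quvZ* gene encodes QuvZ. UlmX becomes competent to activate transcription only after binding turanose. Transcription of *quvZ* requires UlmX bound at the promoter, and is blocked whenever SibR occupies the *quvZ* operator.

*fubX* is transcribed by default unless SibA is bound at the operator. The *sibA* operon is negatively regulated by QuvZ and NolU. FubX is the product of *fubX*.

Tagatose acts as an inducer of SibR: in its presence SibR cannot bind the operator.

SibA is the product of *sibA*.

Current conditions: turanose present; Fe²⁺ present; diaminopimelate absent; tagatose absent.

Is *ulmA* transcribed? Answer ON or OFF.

OFF

Tagatose is absent, so SibR is active.
Turanose is present, so UlmX is active.
With repressor SibR bound, *quvZ* is not transcribed.
So QuvZ is not produced.
Diaminopimelate is absent, so NolU is active.
With repressor NolU bound, *sibA* is not transcribed.
So SibA is not produced.
With no repressor bound, *fubX* is transcribed.
So FubX is produced and active.
With repressor FubX bound, *ulmA* is not transcribed.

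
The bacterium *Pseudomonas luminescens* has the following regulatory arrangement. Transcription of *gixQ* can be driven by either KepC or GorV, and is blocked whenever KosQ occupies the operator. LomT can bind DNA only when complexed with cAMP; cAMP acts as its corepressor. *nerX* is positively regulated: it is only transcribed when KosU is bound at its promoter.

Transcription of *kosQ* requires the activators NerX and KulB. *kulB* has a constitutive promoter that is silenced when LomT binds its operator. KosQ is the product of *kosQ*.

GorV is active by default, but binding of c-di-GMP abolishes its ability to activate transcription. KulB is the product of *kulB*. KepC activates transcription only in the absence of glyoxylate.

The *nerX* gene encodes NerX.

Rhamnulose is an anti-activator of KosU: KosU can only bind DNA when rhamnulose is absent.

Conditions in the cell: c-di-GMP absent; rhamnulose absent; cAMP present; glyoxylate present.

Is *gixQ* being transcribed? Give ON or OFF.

Glyoxylate is present, so KepC is inactive.
Rhamnulose is absent, so KosU is active.
No repressor is bound and KosU is active, so *nerX* is transcribed.
So NerX is produced and active.
cAMP is present, so LomT is active.
With repressor LomT bound, *kulB* is not transcribed.
So KulB is not produced.
Required activator KulB is absent, so *kosQ* is not transcribed.
So KosQ is not produced.
c-di-GMP is absent, so GorV is active.
Activator GorV is present, so *gixQ* is transcribed.

ON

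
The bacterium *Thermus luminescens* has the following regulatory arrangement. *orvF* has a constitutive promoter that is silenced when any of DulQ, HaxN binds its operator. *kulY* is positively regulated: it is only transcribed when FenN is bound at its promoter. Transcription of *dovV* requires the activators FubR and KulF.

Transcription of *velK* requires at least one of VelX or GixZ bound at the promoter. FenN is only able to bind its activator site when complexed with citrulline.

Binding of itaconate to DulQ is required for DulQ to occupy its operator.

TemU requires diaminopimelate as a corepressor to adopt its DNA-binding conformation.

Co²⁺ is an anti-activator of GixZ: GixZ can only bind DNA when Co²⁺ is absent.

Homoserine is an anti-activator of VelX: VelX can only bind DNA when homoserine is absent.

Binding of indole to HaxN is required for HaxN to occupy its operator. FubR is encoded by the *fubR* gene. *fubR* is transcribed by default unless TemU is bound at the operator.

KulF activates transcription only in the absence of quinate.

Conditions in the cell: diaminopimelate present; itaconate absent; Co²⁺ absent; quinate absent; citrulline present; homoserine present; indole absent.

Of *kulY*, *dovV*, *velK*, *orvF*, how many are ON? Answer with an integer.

Citrulline is present, so FenN is active.
No repressor is bound and FenN is active, so *kulY* is transcribed.
→ *kulY* is ON.
Diaminopimelate is present, so TemU is active.
With repressor TemU bound, *fubR* is not transcribed.
So FubR is not produced.
Quinate is absent, so KulF is active.
Required activator FubR is absent, so *dovV* is not transcribed.
→ *dovV* is OFF.
Homoserine is present, so VelX is inactive.
Co²⁺ is absent, so GixZ is active.
Activator GixZ is present, so *velK* is transcribed.
→ *velK* is ON.
Itaconate is absent, so DulQ is inactive.
Indole is absent, so HaxN is inactive.
With no repressor bound, *orvF* is transcribed.
→ *orvF* is ON.
3 of the 4 genes are transcribed.

3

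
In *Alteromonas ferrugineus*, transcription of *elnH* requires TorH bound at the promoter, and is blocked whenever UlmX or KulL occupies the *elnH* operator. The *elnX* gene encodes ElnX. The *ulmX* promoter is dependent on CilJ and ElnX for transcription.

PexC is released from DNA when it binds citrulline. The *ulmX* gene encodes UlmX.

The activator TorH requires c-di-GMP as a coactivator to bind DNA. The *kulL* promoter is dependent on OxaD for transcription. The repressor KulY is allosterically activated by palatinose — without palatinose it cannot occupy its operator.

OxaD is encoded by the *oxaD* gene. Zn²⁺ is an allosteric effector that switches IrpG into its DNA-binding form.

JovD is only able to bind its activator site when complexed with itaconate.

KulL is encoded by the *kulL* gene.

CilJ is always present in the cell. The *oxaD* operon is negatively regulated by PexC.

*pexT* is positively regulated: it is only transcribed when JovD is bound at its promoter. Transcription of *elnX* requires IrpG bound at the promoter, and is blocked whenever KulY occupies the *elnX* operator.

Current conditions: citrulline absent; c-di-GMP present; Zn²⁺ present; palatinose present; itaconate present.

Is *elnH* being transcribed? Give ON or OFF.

ON

CilJ is produced constitutively and is active.
Palatinose is present, so KulY is active.
Zn²⁺ is present, so IrpG is active.
With repressor KulY bound, *elnX* is not transcribed.
So ElnX is not produced.
Required activator ElnX is absent, so *ulmX* is not transcribed.
So UlmX is not produced.
c-di-GMP is present, so TorH is active.
Citrulline is absent, so PexC is active.
With repressor PexC bound, *oxaD* is not transcribed.
So OxaD is not produced.
Required activator OxaD is absent, so *kulL* is not transcribed.
So KulL is not produced.
No repressor is bound and TorH is active, so *elnH* is transcribed.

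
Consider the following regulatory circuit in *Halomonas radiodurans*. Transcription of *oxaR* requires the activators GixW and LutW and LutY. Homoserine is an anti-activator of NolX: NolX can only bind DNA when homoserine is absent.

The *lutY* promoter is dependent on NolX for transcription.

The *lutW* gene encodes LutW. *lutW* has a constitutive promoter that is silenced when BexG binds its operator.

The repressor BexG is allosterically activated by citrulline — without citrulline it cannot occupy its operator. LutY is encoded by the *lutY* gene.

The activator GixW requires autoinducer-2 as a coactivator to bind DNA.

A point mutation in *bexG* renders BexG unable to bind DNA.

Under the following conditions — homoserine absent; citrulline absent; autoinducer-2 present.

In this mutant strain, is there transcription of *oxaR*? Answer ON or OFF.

Autoinducer-2 is present, so GixW is active.
BexG is non-functional in this strain, so it has no effect.
With no repressor bound, *lutW* is transcribed.
So LutW is produced and active.
Homoserine is absent, so NolX is active.
No repressor is bound and NolX is active, so *lutY* is transcribed.
So LutY is produced and active.
No repressor is bound and GixW and LutW and LutY are active, so *oxaR* is transcribed.

ON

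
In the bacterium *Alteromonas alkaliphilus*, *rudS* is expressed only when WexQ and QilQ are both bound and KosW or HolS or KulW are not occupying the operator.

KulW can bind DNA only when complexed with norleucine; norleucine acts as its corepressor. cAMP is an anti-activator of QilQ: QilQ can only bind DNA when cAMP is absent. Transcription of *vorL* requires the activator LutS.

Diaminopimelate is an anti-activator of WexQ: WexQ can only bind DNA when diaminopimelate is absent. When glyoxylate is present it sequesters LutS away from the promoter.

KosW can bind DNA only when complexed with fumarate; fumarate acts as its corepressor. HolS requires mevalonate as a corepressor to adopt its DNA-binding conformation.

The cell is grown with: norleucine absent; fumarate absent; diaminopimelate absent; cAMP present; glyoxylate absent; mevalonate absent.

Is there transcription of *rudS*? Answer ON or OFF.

Diaminopimelate is absent, so WexQ is active.
Fumarate is absent, so KosW is inactive.
cAMP is present, so QilQ is inactive.
Mevalonate is absent, so HolS is inactive.
Norleucine is absent, so KulW is inactive.
Required activator QilQ is absent, so *rudS* is not transcribed.

OFF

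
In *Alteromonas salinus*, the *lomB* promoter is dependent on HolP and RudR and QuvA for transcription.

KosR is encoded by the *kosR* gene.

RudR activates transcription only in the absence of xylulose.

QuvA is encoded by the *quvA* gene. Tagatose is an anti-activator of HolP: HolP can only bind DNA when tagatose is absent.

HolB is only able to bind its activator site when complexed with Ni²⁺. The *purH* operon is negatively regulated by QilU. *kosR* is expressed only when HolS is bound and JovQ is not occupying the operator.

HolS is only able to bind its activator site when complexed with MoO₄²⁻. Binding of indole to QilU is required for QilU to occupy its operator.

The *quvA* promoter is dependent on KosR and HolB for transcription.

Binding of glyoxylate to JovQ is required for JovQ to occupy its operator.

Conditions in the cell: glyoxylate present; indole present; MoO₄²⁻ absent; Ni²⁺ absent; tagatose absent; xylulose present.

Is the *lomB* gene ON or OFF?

OFF

Tagatose is absent, so HolP is active.
Xylulose is present, so RudR is inactive.
MoO₄²⁻ is absent, so HolS is inactive.
Glyoxylate is present, so JovQ is active.
With repressor JovQ bound, *kosR* is not transcribed.
So KosR is not produced.
Ni²⁺ is absent, so HolB is inactive.
Required activator KosR is absent, so *quvA* is not transcribed.
So QuvA is not produced.
Required activator RudR is absent, so *lomB* is not transcribed.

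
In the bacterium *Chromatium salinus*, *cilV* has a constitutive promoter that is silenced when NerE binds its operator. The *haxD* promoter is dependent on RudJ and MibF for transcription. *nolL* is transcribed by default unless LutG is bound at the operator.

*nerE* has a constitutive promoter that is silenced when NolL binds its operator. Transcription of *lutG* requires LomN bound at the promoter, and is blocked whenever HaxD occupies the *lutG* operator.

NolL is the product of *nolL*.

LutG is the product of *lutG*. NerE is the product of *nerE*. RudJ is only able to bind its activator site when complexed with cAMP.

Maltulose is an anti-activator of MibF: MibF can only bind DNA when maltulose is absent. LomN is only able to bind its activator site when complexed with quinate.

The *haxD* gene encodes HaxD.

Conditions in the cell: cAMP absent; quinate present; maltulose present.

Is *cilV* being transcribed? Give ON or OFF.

OFF

cAMP is absent, so RudJ is inactive.
Maltulose is present, so MibF is inactive.
Required activator RudJ is absent, so *haxD* is not transcribed.
So HaxD is not produced.
Quinate is present, so LomN is active.
No repressor is bound and LomN is active, so *lutG* is transcribed.
So LutG is produced and active.
With repressor LutG bound, *nolL* is not transcribed.
So NolL is not produced.
With no repressor bound, *nerE* is transcribed.
So NerE is produced and active.
With repressor NerE bound, *cilV* is not transcribed.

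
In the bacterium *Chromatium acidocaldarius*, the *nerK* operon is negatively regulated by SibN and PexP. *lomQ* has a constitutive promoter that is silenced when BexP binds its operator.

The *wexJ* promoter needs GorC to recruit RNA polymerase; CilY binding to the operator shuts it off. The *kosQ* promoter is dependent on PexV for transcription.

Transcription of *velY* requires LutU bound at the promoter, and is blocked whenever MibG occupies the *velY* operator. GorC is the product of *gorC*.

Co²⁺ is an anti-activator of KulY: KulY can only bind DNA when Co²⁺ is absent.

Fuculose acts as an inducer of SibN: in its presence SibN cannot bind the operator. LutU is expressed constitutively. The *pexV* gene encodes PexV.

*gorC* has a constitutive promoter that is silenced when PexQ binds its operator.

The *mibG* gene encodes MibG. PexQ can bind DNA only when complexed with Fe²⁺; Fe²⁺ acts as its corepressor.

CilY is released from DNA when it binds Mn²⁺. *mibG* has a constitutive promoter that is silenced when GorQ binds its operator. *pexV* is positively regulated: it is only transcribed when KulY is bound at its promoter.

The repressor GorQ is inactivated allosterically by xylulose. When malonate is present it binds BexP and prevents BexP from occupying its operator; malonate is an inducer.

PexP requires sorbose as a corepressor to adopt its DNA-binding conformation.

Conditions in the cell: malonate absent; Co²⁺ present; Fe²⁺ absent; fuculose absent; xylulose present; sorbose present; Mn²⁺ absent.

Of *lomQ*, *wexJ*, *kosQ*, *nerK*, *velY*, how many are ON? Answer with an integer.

Malonate is absent, so BexP is active.
With repressor BexP bound, *lomQ* is not transcribed.
→ *lomQ* is OFF.
Mn²⁺ is absent, so CilY is active.
Fe²⁺ is absent, so PexQ is inactive.
With no repressor bound, *gorC* is transcribed.
So GorC is produced and active.
With repressor CilY bound, *wexJ* is not transcribed.
→ *wexJ* is OFF.
Co²⁺ is present, so KulY is inactive.
Required activator KulY is absent, so *pexV* is not transcribed.
So PexV is not produced.
Required activator PexV is absent, so *kosQ* is not transcribed.
→ *kosQ* is OFF.
Fuculose is absent, so SibN is active.
Sorbose is present, so PexP is active.
With repressor SibN bound, *nerK* is not transcribed.
→ *nerK* is OFF.
Xylulose is present, so GorQ is inactive.
With no repressor bound, *mibG* is transcribed.
So MibG is produced and active.
LutU is produced constitutively and is active.
With repressor MibG bound, *velY* is not transcribed.
→ *velY* is OFF.
0 of the 5 genes are transcribed.

0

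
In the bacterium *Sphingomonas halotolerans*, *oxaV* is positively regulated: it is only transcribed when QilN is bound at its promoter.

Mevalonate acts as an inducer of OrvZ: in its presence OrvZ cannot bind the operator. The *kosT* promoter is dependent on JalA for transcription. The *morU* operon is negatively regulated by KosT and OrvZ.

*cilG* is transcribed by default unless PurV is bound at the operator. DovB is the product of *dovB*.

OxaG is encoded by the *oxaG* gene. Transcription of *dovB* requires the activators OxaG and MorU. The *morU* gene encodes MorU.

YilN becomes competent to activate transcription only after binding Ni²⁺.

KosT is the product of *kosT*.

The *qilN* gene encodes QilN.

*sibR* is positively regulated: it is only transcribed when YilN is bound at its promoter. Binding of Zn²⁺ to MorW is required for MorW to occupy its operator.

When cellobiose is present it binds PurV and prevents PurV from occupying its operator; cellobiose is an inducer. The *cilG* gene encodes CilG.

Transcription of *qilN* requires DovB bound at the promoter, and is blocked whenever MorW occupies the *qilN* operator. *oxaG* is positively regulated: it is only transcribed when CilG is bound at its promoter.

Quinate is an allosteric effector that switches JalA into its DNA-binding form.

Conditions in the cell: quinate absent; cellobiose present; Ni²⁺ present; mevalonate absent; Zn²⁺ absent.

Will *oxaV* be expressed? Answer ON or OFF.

OFF

Cellobiose is present, so PurV is inactive.
With no repressor bound, *cilG* is transcribed.
So CilG is produced and active.
No repressor is bound and CilG is active, so *oxaG* is transcribed.
So OxaG is produced and active.
Quinate is absent, so JalA is inactive.
Required activator JalA is absent, so *kosT* is not transcribed.
So KosT is not produced.
Mevalonate is absent, so OrvZ is active.
With repressor OrvZ bound, *morU* is not transcribed.
So MorU is not produced.
Required activator MorU is absent, so *dovB* is not transcribed.
So DovB is not produced.
Zn²⁺ is absent, so MorW is inactive.
Required activator DovB is absent, so *qilN* is not transcribed.
So QilN is not produced.
Required activator QilN is absent, so *oxaV* is not transcribed.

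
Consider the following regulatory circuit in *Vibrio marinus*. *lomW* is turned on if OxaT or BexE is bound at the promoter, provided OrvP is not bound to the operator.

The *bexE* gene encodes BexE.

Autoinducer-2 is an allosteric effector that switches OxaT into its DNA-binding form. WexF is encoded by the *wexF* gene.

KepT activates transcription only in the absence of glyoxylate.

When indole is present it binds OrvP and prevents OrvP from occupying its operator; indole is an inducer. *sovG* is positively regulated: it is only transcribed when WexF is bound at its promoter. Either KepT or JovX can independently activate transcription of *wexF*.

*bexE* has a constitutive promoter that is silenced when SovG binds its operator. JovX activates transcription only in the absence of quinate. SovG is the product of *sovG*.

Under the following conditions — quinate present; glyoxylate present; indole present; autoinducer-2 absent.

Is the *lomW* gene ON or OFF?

ON

Indole is present, so OrvP is inactive.
Autoinducer-2 is absent, so OxaT is inactive.
Glyoxylate is present, so KepT is inactive.
Quinate is present, so JovX is inactive.
No activator is available at the *wexF* promoter, so *wexF* is not transcribed.
So WexF is not produced.
Required activator WexF is absent, so *sovG* is not transcribed.
So SovG is not produced.
With no repressor bound, *bexE* is transcribed.
So BexE is produced and active.
Activator BexE is present, so *lomW* is transcribed.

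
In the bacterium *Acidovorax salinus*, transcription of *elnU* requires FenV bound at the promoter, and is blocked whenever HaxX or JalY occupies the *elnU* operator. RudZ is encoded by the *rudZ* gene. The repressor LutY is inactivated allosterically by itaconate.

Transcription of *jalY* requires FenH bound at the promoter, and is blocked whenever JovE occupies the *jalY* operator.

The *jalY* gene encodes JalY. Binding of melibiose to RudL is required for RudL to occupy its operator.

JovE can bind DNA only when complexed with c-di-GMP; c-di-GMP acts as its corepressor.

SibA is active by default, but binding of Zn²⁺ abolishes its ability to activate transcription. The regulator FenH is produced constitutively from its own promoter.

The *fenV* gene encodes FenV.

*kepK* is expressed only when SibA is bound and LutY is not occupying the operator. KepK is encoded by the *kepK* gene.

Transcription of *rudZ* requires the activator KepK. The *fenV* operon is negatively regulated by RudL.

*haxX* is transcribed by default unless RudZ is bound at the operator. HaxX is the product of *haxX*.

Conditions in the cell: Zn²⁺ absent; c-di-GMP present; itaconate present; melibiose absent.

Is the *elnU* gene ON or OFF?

Melibiose is absent, so RudL is inactive.
With no repressor bound, *fenV* is transcribed.
So FenV is produced and active.
Zn²⁺ is absent, so SibA is active.
Itaconate is present, so LutY is inactive.
No repressor is bound and SibA is active, so *kepK* is transcribed.
So KepK is produced and active.
No repressor is bound and KepK is active, so *rudZ* is transcribed.
So RudZ is produced and active.
With repressor RudZ bound, *haxX* is not transcribed.
So HaxX is not produced.
FenH is produced constitutively and is active.
c-di-GMP is present, so JovE is active.
With repressor JovE bound, *jalY* is not transcribed.
So JalY is not produced.
No repressor is bound and FenV is active, so *elnU* is transcribed.

ON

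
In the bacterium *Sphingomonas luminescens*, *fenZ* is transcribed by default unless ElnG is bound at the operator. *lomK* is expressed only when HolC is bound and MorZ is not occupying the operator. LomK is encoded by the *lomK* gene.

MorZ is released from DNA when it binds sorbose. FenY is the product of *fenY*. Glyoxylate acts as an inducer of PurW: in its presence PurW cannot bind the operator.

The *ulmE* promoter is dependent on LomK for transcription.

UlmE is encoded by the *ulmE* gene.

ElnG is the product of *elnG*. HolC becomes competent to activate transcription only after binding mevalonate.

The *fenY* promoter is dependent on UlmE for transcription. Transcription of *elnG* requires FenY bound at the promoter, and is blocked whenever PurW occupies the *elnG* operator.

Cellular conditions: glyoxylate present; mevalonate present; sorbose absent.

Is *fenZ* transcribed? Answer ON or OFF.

Sorbose is absent, so MorZ is active.
Mevalonate is present, so HolC is active.
With repressor MorZ bound, *lomK* is not transcribed.
So LomK is not produced.
Required activator LomK is absent, so *ulmE* is not transcribed.
So UlmE is not produced.
Required activator UlmE is absent, so *fenY* is not transcribed.
So FenY is not produced.
Glyoxylate is present, so PurW is inactive.
Required activator FenY is absent, so *elnG* is not transcribed.
So ElnG is not produced.
With no repressor bound, *fenZ* is transcribed.

ON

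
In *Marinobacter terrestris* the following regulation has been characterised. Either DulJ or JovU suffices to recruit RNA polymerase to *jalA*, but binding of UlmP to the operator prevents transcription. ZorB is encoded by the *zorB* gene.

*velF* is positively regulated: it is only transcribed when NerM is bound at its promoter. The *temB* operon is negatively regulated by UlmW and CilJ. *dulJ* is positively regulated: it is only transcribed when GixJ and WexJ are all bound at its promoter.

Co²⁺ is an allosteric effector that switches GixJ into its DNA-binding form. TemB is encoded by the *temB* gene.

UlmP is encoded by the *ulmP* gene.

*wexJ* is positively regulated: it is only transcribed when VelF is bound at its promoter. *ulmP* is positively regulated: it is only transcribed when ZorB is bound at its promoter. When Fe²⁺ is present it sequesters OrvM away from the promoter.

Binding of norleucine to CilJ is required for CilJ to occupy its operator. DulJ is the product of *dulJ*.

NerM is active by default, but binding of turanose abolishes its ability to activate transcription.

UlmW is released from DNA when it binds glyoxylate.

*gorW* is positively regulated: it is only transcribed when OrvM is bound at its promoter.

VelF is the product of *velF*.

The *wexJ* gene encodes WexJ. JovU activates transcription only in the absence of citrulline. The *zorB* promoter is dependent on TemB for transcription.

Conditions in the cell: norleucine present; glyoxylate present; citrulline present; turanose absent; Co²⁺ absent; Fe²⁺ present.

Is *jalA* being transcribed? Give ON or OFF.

Glyoxylate is present, so UlmW is inactive.
Norleucine is present, so CilJ is active.
With repressor CilJ bound, *temB* is not transcribed.
So TemB is not produced.
Required activator TemB is absent, so *zorB* is not transcribed.
So ZorB is not produced.
Required activator ZorB is absent, so *ulmP* is not transcribed.
So UlmP is not produced.
Co²⁺ is absent, so GixJ is inactive.
Turanose is absent, so NerM is active.
No repressor is bound and NerM is active, so *velF* is transcribed.
So VelF is produced and active.
No repressor is bound and VelF is active, so *wexJ* is transcribed.
So WexJ is produced and active.
Required activator GixJ is absent, so *dulJ* is not transcribed.
So DulJ is not produced.
Citrulline is present, so JovU is inactive.
No activator is available at the *jalA* promoter, so *jalA* is not transcribed.

OFF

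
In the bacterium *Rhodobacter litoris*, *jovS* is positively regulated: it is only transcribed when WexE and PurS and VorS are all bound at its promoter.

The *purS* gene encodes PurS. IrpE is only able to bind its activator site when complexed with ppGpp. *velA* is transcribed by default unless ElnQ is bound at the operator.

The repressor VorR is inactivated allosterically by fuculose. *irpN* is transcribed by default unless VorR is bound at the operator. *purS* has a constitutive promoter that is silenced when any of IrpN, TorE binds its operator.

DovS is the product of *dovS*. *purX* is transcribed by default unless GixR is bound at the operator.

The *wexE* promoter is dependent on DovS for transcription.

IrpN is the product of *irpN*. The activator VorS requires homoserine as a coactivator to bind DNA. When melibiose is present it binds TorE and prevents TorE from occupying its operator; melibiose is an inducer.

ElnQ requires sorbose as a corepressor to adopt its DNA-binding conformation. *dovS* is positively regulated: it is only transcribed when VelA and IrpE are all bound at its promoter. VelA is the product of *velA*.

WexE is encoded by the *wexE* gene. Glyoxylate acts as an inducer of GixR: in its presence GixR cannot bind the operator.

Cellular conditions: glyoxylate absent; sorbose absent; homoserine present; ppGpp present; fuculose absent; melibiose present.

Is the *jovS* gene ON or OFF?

ON

Sorbose is absent, so ElnQ is inactive.
With no repressor bound, *velA* is transcribed.
So VelA is produced and active.
ppGpp is present, so IrpE is active.
No repressor is bound and VelA and IrpE are active, so *dovS* is transcribed.
So DovS is produced and active.
No repressor is bound and DovS is active, so *wexE* is transcribed.
So WexE is produced and active.
Fuculose is absent, so VorR is active.
With repressor VorR bound, *irpN* is not transcribed.
So IrpN is not produced.
Melibiose is present, so TorE is inactive.
With no repressor bound, *purS* is transcribed.
So PurS is produced and active.
Homoserine is present, so VorS is active.
No repressor is bound and WexE and PurS and VorS are active, so *jovS* is transcribed.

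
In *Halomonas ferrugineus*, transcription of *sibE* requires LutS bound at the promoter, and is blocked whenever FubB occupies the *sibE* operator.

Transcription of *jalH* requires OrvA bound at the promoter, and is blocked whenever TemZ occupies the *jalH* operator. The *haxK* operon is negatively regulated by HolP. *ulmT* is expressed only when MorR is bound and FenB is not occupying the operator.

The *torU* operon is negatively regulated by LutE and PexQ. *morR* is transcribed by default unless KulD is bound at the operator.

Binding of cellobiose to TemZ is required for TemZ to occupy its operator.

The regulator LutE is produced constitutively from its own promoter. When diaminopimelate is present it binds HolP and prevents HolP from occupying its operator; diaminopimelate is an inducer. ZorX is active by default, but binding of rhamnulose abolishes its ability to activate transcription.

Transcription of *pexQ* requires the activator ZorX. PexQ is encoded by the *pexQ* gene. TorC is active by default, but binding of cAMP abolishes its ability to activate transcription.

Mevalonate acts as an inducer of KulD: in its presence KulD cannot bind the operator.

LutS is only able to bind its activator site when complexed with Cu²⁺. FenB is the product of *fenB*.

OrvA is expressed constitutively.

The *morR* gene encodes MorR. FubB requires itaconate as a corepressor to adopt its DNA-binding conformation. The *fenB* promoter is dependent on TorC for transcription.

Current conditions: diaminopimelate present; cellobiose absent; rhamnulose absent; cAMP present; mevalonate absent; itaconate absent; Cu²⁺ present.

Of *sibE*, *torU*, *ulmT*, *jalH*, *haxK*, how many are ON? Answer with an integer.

3

Itaconate is absent, so FubB is inactive.
Cu²⁺ is present, so LutS is active.
No repressor is bound and LutS is active, so *sibE* is transcribed.
→ *sibE* is ON.
LutE is produced constitutively and is active.
Rhamnulose is absent, so ZorX is active.
No repressor is bound and ZorX is active, so *pexQ* is transcribed.
So PexQ is produced and active.
With repressor LutE bound, *torU* is not transcribed.
→ *torU* is OFF.
Mevalonate is absent, so KulD is active.
With repressor KulD bound, *morR* is not transcribed.
So MorR is not produced.
cAMP is present, so TorC is inactive.
Required activator TorC is absent, so *fenB* is not transcribed.
So FenB is not produced.
Required activator MorR is absent, so *ulmT* is not transcribed.
→ *ulmT* is OFF.
OrvA is produced constitutively and is active.
Cellobiose is absent, so TemZ is inactive.
No repressor is bound and OrvA is active, so *jalH* is transcribed.
→ *jalH* is ON.
Diaminopimelate is present, so HolP is inactive.
With no repressor bound, *haxK* is transcribed.
→ *haxK* is ON.
3 of the 5 genes are transcribed.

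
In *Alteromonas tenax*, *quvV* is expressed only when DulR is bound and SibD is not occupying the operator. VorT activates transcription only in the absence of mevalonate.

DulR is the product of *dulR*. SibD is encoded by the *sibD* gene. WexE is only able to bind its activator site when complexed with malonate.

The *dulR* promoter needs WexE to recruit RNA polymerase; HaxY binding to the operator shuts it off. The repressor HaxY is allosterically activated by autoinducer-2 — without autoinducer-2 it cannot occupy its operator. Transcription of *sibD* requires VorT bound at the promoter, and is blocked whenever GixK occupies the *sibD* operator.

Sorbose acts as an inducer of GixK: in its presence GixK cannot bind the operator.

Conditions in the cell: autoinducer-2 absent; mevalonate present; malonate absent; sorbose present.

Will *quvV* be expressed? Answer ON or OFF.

Autoinducer-2 is absent, so HaxY is inactive.
Malonate is absent, so WexE is inactive.
Required activator WexE is absent, so *dulR* is not transcribed.
So DulR is not produced.
Sorbose is present, so GixK is inactive.
Mevalonate is present, so VorT is inactive.
Required activator VorT is absent, so *sibD* is not transcribed.
So SibD is not produced.
Required activator DulR is absent, so *quvV* is not transcribed.

OFF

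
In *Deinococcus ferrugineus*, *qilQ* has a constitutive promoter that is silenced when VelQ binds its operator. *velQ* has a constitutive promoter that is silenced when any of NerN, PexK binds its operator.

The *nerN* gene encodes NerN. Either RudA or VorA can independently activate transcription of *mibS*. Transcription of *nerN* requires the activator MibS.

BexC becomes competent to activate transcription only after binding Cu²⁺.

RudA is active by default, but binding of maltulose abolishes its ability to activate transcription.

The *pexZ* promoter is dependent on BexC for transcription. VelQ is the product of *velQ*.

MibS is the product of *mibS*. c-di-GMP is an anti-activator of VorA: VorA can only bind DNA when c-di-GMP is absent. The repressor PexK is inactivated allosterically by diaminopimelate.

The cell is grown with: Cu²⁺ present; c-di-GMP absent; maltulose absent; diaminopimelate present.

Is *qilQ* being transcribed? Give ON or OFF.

Maltulose is absent, so RudA is active.
c-di-GMP is absent, so VorA is active.
Activator RudA is present, so *mibS* is transcribed.
So MibS is produced and active.
No repressor is bound and MibS is active, so *nerN* is transcribed.
So NerN is produced and active.
Diaminopimelate is present, so PexK is inactive.
With repressor NerN bound, *velQ* is not transcribed.
So VelQ is not produced.
With no repressor bound, *qilQ* is transcribed.

ON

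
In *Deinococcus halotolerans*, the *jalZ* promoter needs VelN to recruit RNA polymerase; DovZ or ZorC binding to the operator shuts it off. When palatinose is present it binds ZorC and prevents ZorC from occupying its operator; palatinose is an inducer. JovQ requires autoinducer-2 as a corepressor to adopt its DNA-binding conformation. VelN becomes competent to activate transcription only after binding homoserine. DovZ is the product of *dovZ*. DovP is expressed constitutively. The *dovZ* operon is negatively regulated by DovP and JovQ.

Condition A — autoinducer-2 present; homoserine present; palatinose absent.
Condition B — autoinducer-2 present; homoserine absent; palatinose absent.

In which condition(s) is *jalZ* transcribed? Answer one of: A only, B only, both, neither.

neither

Condition A:
DovP is produced constitutively and is active.
Autoinducer-2 is present, so JovQ is active.
With repressor DovP bound, *dovZ* is not transcribed.
So DovZ is not produced.
Homoserine is present, so VelN is active.
Palatinose is absent, so ZorC is active.
With repressor ZorC bound, *jalZ* is not transcribed.
→ *jalZ* is OFF in A.
Condition B:
DovP is produced constitutively and is active.
Autoinducer-2 is present, so JovQ is active.
With repressor DovP bound, *dovZ* is not transcribed.
So DovZ is not produced.
Homoserine is absent, so VelN is inactive.
Palatinose is absent, so ZorC is active.
With repressor ZorC bound, *jalZ* is not transcribed.
→ *jalZ* is OFF in B.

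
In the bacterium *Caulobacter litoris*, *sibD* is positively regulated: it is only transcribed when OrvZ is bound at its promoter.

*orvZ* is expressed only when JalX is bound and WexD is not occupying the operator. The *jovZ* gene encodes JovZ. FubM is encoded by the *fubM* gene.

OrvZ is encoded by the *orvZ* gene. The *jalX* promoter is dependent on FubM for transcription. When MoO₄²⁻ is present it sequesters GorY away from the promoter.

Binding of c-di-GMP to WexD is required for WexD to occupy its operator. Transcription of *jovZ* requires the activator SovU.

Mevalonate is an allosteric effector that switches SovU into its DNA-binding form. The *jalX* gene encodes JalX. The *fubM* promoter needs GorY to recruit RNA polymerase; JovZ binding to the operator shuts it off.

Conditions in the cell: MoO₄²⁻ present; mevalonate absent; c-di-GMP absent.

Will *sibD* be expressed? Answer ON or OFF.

Mevalonate is absent, so SovU is inactive.
Required activator SovU is absent, so *jovZ* is not transcribed.
So JovZ is not produced.
MoO₄²⁻ is present, so GorY is inactive.
Required activator GorY is absent, so *fubM* is not transcribed.
So FubM is not produced.
Required activator FubM is absent, so *jalX* is not transcribed.
So JalX is not produced.
c-di-GMP is absent, so WexD is inactive.
Required activator JalX is absent, so *orvZ* is not transcribed.
So OrvZ is not produced.
Required activator OrvZ is absent, so *sibD* is not transcribed.

OFF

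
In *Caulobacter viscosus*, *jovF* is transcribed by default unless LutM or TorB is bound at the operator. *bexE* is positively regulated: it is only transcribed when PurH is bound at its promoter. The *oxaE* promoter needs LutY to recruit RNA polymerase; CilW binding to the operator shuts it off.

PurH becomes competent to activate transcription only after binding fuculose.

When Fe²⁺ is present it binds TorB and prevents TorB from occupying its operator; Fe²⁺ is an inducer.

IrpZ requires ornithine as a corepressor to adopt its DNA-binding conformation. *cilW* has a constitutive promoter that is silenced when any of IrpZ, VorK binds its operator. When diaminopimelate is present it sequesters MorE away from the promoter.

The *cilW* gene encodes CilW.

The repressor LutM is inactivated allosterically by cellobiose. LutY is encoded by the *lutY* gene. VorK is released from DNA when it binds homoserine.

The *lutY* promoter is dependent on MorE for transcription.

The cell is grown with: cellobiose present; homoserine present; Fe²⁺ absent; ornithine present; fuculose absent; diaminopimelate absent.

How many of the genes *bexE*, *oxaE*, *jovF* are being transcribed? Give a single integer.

Fuculose is absent, so PurH is inactive.
Required activator PurH is absent, so *bexE* is not transcribed.
→ *bexE* is OFF.
Diaminopimelate is absent, so MorE is active.
No repressor is bound and MorE is active, so *lutY* is transcribed.
So LutY is produced and active.
Ornithine is present, so IrpZ is active.
Homoserine is present, so VorK is inactive.
With repressor IrpZ bound, *cilW* is not transcribed.
So CilW is not produced.
No repressor is bound and LutY is active, so *oxaE* is transcribed.
→ *oxaE* is ON.
Cellobiose is present, so LutM is inactive.
Fe²⁺ is absent, so TorB is active.
With repressor TorB bound, *jovF* is not transcribed.
→ *jovF* is OFF.
1 of the 3 genes is transcribed.

1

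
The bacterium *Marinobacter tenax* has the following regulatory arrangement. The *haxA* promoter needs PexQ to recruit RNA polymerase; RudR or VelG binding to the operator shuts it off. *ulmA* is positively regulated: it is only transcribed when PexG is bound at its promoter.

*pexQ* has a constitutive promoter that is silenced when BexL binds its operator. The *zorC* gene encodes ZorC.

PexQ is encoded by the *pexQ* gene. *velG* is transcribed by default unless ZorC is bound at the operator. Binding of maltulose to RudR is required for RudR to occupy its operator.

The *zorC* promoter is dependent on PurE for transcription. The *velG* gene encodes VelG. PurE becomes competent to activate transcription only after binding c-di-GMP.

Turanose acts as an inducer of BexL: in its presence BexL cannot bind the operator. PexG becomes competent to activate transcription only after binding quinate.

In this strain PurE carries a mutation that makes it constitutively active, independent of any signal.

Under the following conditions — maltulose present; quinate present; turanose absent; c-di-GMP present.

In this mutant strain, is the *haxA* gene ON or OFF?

OFF

Turanose is absent, so BexL is active.
With repressor BexL bound, *pexQ* is not transcribed.
So PexQ is not produced.
Maltulose is present, so RudR is active.
PurE is constitutively active in this strain.
No repressor is bound and PurE is active, so *zorC* is transcribed.
So ZorC is produced and active.
With repressor ZorC bound, *velG* is not transcribed.
So VelG is not produced.
With repressor RudR bound, *haxA* is not transcribed.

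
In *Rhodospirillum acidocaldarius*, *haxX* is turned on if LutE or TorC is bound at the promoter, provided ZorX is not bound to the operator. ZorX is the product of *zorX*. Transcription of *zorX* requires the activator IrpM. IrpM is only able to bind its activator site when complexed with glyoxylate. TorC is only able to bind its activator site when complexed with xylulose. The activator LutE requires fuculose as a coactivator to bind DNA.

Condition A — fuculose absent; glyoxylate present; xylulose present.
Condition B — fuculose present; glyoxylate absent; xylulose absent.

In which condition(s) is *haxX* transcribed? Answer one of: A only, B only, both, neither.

Condition A:
Fuculose is absent, so LutE is inactive.
Glyoxylate is present, so IrpM is active.
No repressor is bound and IrpM is active, so *zorX* is transcribed.
So ZorX is produced and active.
Xylulose is present, so TorC is active.
With repressor ZorX bound, *haxX* is not transcribed.
→ *haxX* is OFF in A.
Condition B:
Fuculose is present, so LutE is active.
Glyoxylate is absent, so IrpM is inactive.
Required activator IrpM is absent, so *zorX* is not transcribed.
So ZorX is not produced.
Xylulose is absent, so TorC is inactive.
Activator LutE is present, so *haxX* is transcribed.
→ *haxX* is ON in B.

B only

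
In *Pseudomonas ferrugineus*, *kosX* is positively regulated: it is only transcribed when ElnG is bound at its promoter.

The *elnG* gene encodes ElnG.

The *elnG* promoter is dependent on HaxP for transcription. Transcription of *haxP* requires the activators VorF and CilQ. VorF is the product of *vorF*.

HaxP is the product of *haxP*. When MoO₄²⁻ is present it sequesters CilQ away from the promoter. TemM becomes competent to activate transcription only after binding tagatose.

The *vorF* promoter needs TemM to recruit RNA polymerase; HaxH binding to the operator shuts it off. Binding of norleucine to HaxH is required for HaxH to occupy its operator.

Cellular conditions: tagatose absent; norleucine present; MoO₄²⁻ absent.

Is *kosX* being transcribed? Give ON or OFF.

OFF

Tagatose is absent, so TemM is inactive.
Norleucine is present, so HaxH is active.
With repressor HaxH bound, *vorF* is not transcribed.
So VorF is not produced.
MoO₄²⁻ is absent, so CilQ is active.
Required activator VorF is absent, so *haxP* is not transcribed.
So HaxP is not produced.
Required activator HaxP is absent, so *elnG* is not transcribed.
So ElnG is not produced.
Required activator ElnG is absent, so *kosX* is not transcribed.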